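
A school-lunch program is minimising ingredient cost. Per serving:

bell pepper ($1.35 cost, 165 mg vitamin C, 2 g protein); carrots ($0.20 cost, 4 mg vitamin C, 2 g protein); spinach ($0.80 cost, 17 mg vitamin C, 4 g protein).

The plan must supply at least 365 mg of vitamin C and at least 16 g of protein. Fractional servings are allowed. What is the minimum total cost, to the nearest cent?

Compare the cost at each extreme point of the feasible region.
bell pepper only: max(365/165, 16/2) = 8 servings → $10.80.
carrots only: max(365/4, 16/2) = 91.25 servings → $18.25.
spinach only: max(365/17, 16/4) = 21.47 servings → $17.18.
bell pepper + carrots with both tight: 2.068 servings and 5.932 servings → $3.98.
bell pepper + spinach with both tight: 1.898 servings and 3.051 servings → $5.00.
carrots + spinach: intersection lies outside the first quadrant.
The minimum over all feasible corners is $3.98.

$3.98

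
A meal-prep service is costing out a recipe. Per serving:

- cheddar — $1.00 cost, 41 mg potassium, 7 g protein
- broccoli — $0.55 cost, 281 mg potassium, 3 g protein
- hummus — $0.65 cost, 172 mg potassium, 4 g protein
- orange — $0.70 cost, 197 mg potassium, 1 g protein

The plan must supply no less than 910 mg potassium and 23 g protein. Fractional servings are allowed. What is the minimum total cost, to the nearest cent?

This is a tiny linear program; its minimum lies at a vertex of the feasible set. List the vertices and price them.
cheddar only: max(910/41, 23/7) = 22.2 servings → $22.20.
broccoli only: max(910/281, 23/3) = 7.667 servings → $4.22.
hummus only: max(910/172, 23/4) = 5.75 servings → $3.74.
orange only: max(910/197, 23/1) = 23 servings → $16.10.
cheddar + broccoli with both tight: 2.024 servings and 2.943 servings → $3.64.
cheddar + hummus with both tight: 0.3038 servings and 5.218 servings → $3.70.
cheddar + orange with both tight: 2.706 servings and 4.056 servings → $5.55.
broccoli + hummus: intersection lies outside the first quadrant.
broccoli + orange: the both-tight solution has a negative serving — not a feasible corner.
hummus + orange with both targets exact would need a negative amount; discard.
The minimum over all feasible corners is $3.64.

$3.64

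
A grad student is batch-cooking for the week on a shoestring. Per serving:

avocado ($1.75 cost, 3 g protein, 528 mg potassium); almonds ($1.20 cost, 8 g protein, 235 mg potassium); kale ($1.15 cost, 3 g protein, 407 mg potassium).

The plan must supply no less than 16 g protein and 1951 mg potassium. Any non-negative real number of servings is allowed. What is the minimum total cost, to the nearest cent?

$5.65

With two linear requirements the optimum uses one or two foods; enumerate the corners.
avocado only: max(16/3, 1951/528) = 5.333 servings → $9.33.
almonds only: max(16/8, 1951/235) = 8.302 servings → $9.96.
kale only: max(16/3, 1951/407) = 5.333 servings → $6.13.
avocado + almonds with both tight: 3.367 servings and 0.7374 servings → $6.78.
avocado + kale: intersection lies outside the first quadrant.
almonds + kale with both tight: 0.2583 servings and 4.644 servings → $5.65.
So the least-cost plan costs $5.65.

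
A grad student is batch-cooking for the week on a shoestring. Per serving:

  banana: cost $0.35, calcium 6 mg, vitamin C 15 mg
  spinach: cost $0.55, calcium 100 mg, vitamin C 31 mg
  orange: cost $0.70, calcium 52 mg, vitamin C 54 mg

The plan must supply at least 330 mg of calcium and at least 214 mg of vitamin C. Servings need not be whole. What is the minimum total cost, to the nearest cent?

banana only: max(330/6, 214/15) = 55 servings → $19.25.
spinach only: max(330/100, 214/31) = 6.903 servings → $3.80.
orange only: max(330/52, 214/54) = 6.346 servings → $4.44.
banana + spinach with both tight: 8.501 servings and 2.79 servings → $4.51.
banana + orange with both targets exact would need a negative amount; discard.
spinach + orange with both tight: 1.767 servings and 2.949 servings → $3.04.
The minimum over all feasible corners is $3.04.

$3.04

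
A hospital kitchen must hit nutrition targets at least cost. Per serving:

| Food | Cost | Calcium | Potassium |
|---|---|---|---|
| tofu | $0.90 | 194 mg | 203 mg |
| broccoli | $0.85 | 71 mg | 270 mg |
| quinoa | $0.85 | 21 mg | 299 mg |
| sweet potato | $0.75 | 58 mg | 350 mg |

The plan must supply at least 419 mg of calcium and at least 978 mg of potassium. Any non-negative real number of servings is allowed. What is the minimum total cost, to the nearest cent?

A basic optimal solution has at most two foods positive. Try each food alone and each pair with both targets met exactly.
tofu only: max(419/194, 978/203) = 4.818 servings → $4.34.
broccoli only: max(419/71, 978/270) = 5.901 servings → $5.02.
quinoa only: max(419/21, 978/299) = 19.95 servings → $16.96.
sweet potato only: max(419/58, 978/350) = 7.224 servings → $5.42.
tofu + broccoli with both tight: 1.151 servings and 2.757 servings → $3.38.
tofu + quinoa with both tight: 1.949 servings and 1.948 servings → $3.41.
tofu + sweet potato with both tight: 1.602 servings and 1.865 servings → $2.84.
broccoli + quinoa: intersection lies outside the first quadrant.
broccoli + sweet potato with both targets exact would need a negative amount; discard.
quinoa + sweet potato: intersection lies outside the first quadrant.
Cheapest feasible corner: $2.84.

$2.84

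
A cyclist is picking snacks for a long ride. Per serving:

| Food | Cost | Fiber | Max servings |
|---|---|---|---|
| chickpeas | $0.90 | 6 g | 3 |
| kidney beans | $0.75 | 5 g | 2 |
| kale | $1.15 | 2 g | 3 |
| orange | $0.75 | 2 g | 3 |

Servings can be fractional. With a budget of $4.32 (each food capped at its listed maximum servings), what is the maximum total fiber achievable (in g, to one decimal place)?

28.3 g

Fiber per dollar: chickpeas 6.667, kidney beans 6.667, orange 2.667, kale 1.739.
Take 3 servings of chickpeas: spends $2.70, +18.0 g fiber (running total 18.0 g).
Take 2 servings of kidney beans: spends $1.50, +10.0 g fiber (running total 28.0 g).
Take 0.16 servings of orange: spends $0.12, +0.3 g fiber (running total 28.3 g).
Filling greedily by fiber-per-dollar is optimal for one linear limit, giving 28.3 g.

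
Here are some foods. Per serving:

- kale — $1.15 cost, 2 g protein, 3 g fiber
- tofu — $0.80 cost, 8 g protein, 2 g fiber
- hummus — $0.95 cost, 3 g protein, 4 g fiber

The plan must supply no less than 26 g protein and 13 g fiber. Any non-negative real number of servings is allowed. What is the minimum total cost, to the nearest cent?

kale only: max(26/2, 13/3) = 13 servings → $14.95.
tofu only: max(26/8, 13/2) = 6.5 servings → $5.20.
hummus only: max(26/3, 13/4) = 8.667 servings → $8.23.
kale + tofu with both tight: 2.6 servings and 2.6 servings → $5.07.
kale + hummus: the both-tight solution has a negative serving — not a feasible corner.
tofu + hummus with both tight: 2.5 servings and 2 servings → $3.90.
So the least-cost plan costs $3.90.

$3.90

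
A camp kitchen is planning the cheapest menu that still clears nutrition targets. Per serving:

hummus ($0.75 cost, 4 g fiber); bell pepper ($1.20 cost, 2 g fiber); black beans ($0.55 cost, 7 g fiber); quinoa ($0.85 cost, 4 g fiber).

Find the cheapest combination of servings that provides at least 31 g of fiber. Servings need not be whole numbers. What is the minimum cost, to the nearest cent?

$2.44

Cost per g of fiber: black beans $0.0786, hummus $0.1875, quinoa $0.2125, bell pepper $0.6000.
With no serving limits, use only black beans: 31 g / 7 g = 4.429 servings × $0.55 = $2.44.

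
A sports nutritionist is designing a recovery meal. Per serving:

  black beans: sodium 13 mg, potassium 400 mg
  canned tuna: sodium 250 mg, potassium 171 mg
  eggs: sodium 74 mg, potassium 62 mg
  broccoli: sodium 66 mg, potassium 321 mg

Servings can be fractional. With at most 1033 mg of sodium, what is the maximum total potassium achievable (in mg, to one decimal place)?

31784.6 mg

Potassium per mg sodium: black beans 30.77, broccoli 4.864, eggs 0.8378, canned tuna 0.684.
With no serving limits, spend the whole sodium allowance on black beans: 1033 mg / 13 mg × 400 mg = 31784.6 mg.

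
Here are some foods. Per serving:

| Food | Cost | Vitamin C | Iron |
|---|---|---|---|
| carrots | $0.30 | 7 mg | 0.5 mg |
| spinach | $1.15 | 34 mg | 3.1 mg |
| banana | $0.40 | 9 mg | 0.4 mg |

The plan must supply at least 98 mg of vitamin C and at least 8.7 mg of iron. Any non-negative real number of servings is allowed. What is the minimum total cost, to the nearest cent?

$3.31

An LP optimum is at a vertex; with two nutrient constraints at most two foods are used. Check each candidate.
carrots only: max(98/7, 8.7/0.5) = 17.4 servings → $5.22.
spinach only: max(98/34, 8.7/3.1) = 2.882 servings → $3.31.
banana only: max(98/9, 8.7/0.4) = 21.75 servings → $8.70.
carrots + spinach with both tight: 1.702 servings and 2.532 servings → $3.42.
carrots + banana: the both-tight solution has a negative serving — not a feasible corner.
spinach + banana with both tight: 2.734 servings and 0.5594 servings → $3.37.
So the least-cost plan costs $3.31.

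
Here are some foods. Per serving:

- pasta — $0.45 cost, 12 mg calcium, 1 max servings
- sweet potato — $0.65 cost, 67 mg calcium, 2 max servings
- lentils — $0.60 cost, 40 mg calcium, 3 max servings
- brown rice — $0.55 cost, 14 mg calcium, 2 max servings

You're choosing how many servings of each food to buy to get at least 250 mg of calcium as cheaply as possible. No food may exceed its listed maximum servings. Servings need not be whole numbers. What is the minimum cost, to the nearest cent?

$3.04

Cost per mg of calcium: sweet potato $0.0097, lentils $0.0150, pasta $0.0375, brown rice $0.0393.
Take 2 servings of sweet potato: +134.0 mg calcium for $1.30 (total $1.30, still need 116.0 mg).
Take 2.9 servings of lentils: +116.0 mg calcium for $1.74 (total $3.04, still need 0.0 mg).
Filling from the cheapest source first is optimal under one linear minimum: $3.04.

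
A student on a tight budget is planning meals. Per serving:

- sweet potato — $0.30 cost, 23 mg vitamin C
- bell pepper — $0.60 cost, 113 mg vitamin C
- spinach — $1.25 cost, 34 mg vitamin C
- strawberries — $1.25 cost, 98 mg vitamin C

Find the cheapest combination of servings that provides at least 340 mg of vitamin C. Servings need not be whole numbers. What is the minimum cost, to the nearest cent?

$1.81

Cost per mg of vitamin C: bell pepper $0.0053, strawberries $0.0128, sweet potato $0.0130, spinach $0.0368.
With no serving limits, use only bell pepper: 340 mg / 113 mg = 3.009 servings × $0.60 = $1.81.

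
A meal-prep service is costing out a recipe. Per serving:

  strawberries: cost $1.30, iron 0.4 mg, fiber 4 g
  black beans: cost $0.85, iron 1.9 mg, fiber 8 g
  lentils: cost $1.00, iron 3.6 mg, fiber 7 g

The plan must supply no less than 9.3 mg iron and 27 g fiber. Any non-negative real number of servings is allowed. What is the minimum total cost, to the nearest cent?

$3.25

Compare the cost at each extreme point of the feasible region.
strawberries only: max(9.3/0.4, 27/4) = 23.25 servings → $30.23.
black beans only: max(9.3/1.9, 27/8) = 4.895 servings → $4.16.
lentils only: max(9.3/3.6, 27/7) = 3.857 servings → $3.86.
strawberries + black beans with both targets exact would need a negative amount; discard.
strawberries + lentils with both tight: 2.767 servings and 2.276 servings → $5.87.
black beans + lentils with both tight: 2.071 servings and 1.49 servings → $3.25.
So the least-cost plan costs $3.25.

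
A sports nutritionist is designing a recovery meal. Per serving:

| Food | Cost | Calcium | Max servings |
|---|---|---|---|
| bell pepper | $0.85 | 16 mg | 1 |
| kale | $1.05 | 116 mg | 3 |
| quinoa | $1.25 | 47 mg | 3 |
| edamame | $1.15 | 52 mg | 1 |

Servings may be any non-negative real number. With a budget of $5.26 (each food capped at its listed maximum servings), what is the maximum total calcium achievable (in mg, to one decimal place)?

Calcium per dollar: kale 110.5, edamame 45.22, quinoa 37.6, bell pepper 18.82.
Take 3 servings of kale: spends $3.15, +348.0 mg calcium (running total 348.0 mg).
Take 1 serving of edamame: spends $1.15, +52.0 mg calcium (running total 400.0 mg).
Take 0.768 servings of quinoa: spends $0.96, +36.1 mg calcium (running total 436.1 mg).
Greedy by best ratio exhausts the cost allowance optimally: 436.1 mg.

436.1 mg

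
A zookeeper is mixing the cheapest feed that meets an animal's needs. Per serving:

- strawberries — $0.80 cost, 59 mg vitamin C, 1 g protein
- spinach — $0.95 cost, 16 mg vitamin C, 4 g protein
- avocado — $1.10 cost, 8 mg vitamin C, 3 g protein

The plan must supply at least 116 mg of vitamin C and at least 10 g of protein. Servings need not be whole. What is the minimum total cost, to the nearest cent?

$3.15

A basic optimal solution has at most two foods positive. Try each food alone and each pair with both targets met exactly.
strawberries only: max(116/59, 10/1) = 10 servings → $8.00.
spinach only: max(116/16, 10/4) = 7.25 servings → $6.89.
avocado only: max(116/8, 10/3) = 14.5 servings → $15.95.
strawberries + spinach with both tight: 1.382 servings and 2.155 servings → $3.15.
strawberries + avocado with both tight: 1.586 servings and 2.805 servings → $4.35.
spinach + avocado with both targets exact would need a negative amount; discard.
Cheapest feasible corner: $3.15.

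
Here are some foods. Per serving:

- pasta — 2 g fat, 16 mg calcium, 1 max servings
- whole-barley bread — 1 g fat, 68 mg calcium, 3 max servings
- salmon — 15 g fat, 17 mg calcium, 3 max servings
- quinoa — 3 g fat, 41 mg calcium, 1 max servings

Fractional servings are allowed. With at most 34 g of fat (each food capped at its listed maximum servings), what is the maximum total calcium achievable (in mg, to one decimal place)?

Calcium per g fat: whole-barley bread 68, quinoa 13.67, pasta 8, salmon 1.133.
Take 3 servings of whole-barley bread: uses 3 g fat, +204.0 mg calcium (running total 204.0 mg).
Take 1 serving of quinoa: uses 3 g fat, +41.0 mg calcium (running total 245.0 mg).
Take 1 serving of pasta: uses 2 g fat, +16.0 mg calcium (running total 261.0 mg).
Take 1.733 servings of salmon: uses 26 g fat, +29.5 mg calcium (running total 290.5 mg).
Filling greedily by calcium-per-g fat is optimal for one linear limit, giving 290.5 mg.

290.5 mg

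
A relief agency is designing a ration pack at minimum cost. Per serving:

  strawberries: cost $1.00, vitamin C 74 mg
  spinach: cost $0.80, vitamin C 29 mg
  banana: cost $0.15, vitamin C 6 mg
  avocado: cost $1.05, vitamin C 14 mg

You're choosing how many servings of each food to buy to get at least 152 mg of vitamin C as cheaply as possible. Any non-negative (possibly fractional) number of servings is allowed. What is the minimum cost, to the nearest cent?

$2.05

Cost per mg of vitamin C: strawberries $0.0135, banana $0.0250, spinach $0.0276, avocado $0.0750.
With no serving limits, use only strawberries: 152 mg / 74 mg = 2.054 servings × $1.00 = $2.05.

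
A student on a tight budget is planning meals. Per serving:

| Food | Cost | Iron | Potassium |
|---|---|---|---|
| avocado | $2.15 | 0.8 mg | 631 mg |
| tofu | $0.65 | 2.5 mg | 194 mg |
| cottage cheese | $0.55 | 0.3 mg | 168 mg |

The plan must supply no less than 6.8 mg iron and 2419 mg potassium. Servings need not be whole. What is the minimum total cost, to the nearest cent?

$7.94

avocado only: max(6.8/0.8, 2419/631) = 8.5 servings → $18.27.
tofu only: max(6.8/2.5, 2419/194) = 12.47 servings → $8.10.
cottage cheese only: max(6.8/0.3, 2419/168) = 22.67 servings → $12.47.
avocado + tofu with both tight: 3.324 servings and 1.656 servings → $8.22.
avocado + cottage cheese with both targets exact would need a negative amount; discard.
tofu + cottage cheese with both tight: 1.152 servings and 13.07 servings → $7.94.
Cheapest feasible corner: $7.94.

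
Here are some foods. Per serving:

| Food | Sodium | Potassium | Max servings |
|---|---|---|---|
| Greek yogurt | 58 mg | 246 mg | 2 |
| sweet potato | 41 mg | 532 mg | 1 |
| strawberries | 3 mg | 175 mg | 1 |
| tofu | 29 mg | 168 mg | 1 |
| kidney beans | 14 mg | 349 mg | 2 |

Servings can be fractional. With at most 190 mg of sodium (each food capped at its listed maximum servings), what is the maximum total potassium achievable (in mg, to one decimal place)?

Potassium per mg sodium: strawberries 58.33, kidney beans 24.93, sweet potato 12.98, tofu 5.793, Greek yogurt 4.241.
Take 1 serving of strawberries: uses 3 mg sodium, +175.0 mg potassium (running total 175.0 mg).
Take 2 servings of kidney beans: uses 28 mg sodium, +698.0 mg potassium (running total 873.0 mg).
Take 1 serving of sweet potato: uses 41 mg sodium, +532.0 mg potassium (running total 1405.0 mg).
Take 1 serving of tofu: uses 29 mg sodium, +168.0 mg potassium (running total 1573.0 mg).
Take 1.534 servings of Greek yogurt: uses 89 mg sodium, +377.5 mg potassium (running total 1950.5 mg).
Filling greedily by potassium-per-mg sodium is optimal for one linear limit, giving 1950.5 mg.

1950.5 mg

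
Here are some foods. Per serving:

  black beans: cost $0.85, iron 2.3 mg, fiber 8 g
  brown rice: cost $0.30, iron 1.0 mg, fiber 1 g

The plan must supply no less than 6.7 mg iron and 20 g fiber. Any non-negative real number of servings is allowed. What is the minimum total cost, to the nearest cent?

With two linear requirements the optimum uses one or two foods; enumerate the corners.
black beans only: max(6.7/2.3, 20/8) = 2.913 servings → $2.48.
brown rice only: max(6.7/1.0, 20/1) = 20 servings → $6.00.
black beans + brown rice with both tight: 2.333 servings and 1.333 servings → $2.38.
So the least-cost plan costs $2.38.

$2.38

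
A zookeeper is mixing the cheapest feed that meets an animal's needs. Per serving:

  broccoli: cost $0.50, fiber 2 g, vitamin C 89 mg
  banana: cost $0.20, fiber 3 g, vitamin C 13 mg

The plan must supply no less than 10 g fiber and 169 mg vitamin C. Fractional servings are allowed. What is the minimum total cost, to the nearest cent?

Check every corner: each single food scaled to meet both minima, and each pair solved so both constraints bind.
broccoli only: max(10/2, 169/89) = 5 servings → $2.50.
banana only: max(10/3, 169/13) = 13 servings → $2.60.
broccoli + banana with both tight: 1.564 servings and 2.29 servings → $1.24.
Cheapest feasible corner: $1.24.

$1.24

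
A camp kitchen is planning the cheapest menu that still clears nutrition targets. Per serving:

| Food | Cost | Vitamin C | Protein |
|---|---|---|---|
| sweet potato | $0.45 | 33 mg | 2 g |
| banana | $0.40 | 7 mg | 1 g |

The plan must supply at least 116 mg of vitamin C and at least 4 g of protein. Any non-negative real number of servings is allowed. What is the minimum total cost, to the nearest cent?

Check every corner: each single food scaled to meet both minima, and each pair solved so both constraints bind.
sweet potato only: max(116/33, 4/2) = 3.515 servings → $1.58.
banana only: max(116/7, 4/1) = 16.57 servings → $6.63.
sweet potato + banana: intersection lies outside the first quadrant.
So the least-cost plan costs $1.58.

$1.58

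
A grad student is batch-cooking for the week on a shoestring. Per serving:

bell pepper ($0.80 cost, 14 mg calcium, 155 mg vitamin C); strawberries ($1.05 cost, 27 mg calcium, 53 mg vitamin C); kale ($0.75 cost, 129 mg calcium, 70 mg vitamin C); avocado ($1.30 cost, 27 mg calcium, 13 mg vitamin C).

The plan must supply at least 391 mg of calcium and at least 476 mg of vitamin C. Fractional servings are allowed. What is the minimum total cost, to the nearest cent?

$3.56

Check every corner: each single food scaled to meet both minima, and each pair solved so both constraints bind.
bell pepper only: max(391/14, 476/155) = 27.93 servings → $22.34.
strawberries only: max(391/27, 476/53) = 14.48 servings → $15.21.
kale only: max(391/129, 476/70) = 6.8 servings → $5.10.
avocado only: max(391/27, 476/13) = 36.62 servings → $47.60.
bell pepper + strawberries: the both-tight solution has a negative serving — not a feasible corner.
bell pepper + kale with both tight: 1.79 servings and 2.837 servings → $3.56.
bell pepper + avocado with both tight: 1.941 servings and 13.48 servings → $19.07.
strawberries + kale with both tight: 6.88 servings and 1.591 servings → $8.42.
strawberries + avocado with both tight: 7.194 servings and 7.288 servings → $17.03.
kale + avocado: intersection lies outside the first quadrant.
Cheapest feasible corner: $3.56.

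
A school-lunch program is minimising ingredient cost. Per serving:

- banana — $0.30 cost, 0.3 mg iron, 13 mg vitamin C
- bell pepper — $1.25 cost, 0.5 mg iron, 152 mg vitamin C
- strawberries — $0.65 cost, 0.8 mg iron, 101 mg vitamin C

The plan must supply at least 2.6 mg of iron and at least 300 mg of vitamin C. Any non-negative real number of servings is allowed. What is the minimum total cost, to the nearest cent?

$2.11

A basic optimal solution has at most two foods positive. Try each food alone and each pair with both targets met exactly.
banana only: max(2.6/0.3, 300/13) = 23.08 servings → $6.92.
bell pepper only: max(2.6/0.5, 300/152) = 5.2 servings → $6.50.
strawberries only: max(2.6/0.8, 300/101) = 3.25 servings → $2.11.
banana + bell pepper with both tight: 6.271 servings and 1.437 servings → $3.68.
banana + strawberries with both tight: 1.136 servings and 2.824 servings → $2.18.
bell pepper + strawberries with both targets exact would need a negative amount; discard.
So the least-cost plan costs $2.11.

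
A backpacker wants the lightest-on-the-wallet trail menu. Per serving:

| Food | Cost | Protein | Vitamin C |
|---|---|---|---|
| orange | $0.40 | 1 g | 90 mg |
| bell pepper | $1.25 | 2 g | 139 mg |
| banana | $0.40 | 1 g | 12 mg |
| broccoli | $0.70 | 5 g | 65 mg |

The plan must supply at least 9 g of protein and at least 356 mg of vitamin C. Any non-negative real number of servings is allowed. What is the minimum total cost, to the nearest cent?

orange only: max(9/1, 356/90) = 9 servings → $3.60.
bell pepper only: max(9/2, 356/139) = 4.5 servings → $5.62.
banana only: max(9/1, 356/12) = 29.67 servings → $11.87.
broccoli only: max(9/5, 356/65) = 5.477 servings → $3.83.
orange + bell pepper: intersection lies outside the first quadrant.
orange + banana with both tight: 3.179 servings and 5.821 servings → $3.60.
orange + broccoli with both tight: 3.104 servings and 1.179 servings → $2.07.
bell pepper + banana with both tight: 2.157 servings and 4.687 servings → $4.57.
bell pepper + broccoli with both tight: 2.115 servings and 0.954 servings → $3.31.
banana + broccoli with both targets exact would need a negative amount; discard.
Cheapest feasible corner: $2.07.

$2.07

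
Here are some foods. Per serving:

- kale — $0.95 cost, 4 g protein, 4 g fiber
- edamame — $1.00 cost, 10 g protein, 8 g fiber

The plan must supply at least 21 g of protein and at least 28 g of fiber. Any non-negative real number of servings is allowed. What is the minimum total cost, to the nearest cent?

This is a tiny linear program; its minimum lies at a vertex of the feasible set. List the vertices and price them.
kale only: max(21/4, 28/4) = 7 servings → $6.65.
edamame only: max(21/10, 28/8) = 3.5 servings → $3.50.
kale + edamame: intersection lies outside the first quadrant.
The minimum over all feasible corners is $3.50.

$3.50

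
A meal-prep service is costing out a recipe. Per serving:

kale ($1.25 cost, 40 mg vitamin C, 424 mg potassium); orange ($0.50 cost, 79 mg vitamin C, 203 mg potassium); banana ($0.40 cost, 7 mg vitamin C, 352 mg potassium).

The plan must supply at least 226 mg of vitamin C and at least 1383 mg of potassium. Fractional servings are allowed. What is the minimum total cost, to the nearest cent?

A basic optimal solution has at most two foods positive. Try each food alone and each pair with both targets met exactly.
kale only: max(226/40, 1383/424) = 5.65 servings → $7.06.
orange only: max(226/79, 1383/203) = 6.813 servings → $3.41.
banana only: max(226/7, 1383/352) = 32.29 servings → $12.91.
kale + orange with both tight: 2.498 servings and 1.596 servings → $3.92.
kale + banana: the both-tight solution has a negative serving — not a feasible corner.
orange + banana with both tight: 2.648 servings and 2.402 servings → $2.28.
Cheapest feasible corner: $2.28.

$2.28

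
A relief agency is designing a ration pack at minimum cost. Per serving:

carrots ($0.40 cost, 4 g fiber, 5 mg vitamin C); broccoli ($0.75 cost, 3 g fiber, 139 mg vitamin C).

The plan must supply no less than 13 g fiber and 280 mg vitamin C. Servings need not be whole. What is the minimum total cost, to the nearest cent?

A basic optimal solution has at most two foods positive. Try each food alone and each pair with both targets met exactly.
carrots only: max(13/4, 280/5) = 56 servings → $22.40.
broccoli only: max(13/3, 280/139) = 4.333 servings → $3.25.
carrots + broccoli with both tight: 1.787 servings and 1.95 servings → $2.18.
So the least-cost plan costs $2.18.

$2.18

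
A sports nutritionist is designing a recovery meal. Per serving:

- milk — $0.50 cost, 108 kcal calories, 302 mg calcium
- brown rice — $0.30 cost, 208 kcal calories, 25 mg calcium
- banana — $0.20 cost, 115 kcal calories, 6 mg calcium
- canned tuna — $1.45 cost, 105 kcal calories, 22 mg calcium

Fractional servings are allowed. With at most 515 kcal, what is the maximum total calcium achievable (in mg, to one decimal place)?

1440.1 mg

Calcium per kcal: milk 2.796, canned tuna 0.2095, brown rice 0.1202, banana 0.05217.
With no serving limits, spend the whole calories allowance on milk: 515 kcal / 108 kcal × 302 mg = 1440.1 mg.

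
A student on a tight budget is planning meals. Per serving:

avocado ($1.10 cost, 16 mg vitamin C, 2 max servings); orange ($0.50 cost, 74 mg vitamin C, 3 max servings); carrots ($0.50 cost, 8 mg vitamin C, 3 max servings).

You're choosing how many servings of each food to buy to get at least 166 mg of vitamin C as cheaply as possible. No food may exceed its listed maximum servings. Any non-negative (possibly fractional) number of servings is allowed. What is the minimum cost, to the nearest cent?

Cost per mg of vitamin C: orange $0.0068, carrots $0.0625, avocado $0.0688.
Take 2.243 servings of orange: +166.0 mg vitamin C for $1.12 (total $1.12, still need 0.0 mg).
Greedy by cheapest-per-mg is optimal for a single linear constraint, so the minimum cost is $1.12.

$1.12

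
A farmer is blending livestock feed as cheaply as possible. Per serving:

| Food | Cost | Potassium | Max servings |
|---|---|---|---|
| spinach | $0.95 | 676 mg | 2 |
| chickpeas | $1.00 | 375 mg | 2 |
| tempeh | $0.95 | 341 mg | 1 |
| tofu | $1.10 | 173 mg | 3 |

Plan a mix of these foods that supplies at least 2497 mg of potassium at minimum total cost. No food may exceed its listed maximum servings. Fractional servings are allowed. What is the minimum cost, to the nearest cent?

$5.19

Cost per mg of potassium: spinach $0.0014, chickpeas $0.0027, tempeh $0.0028, tofu $0.0064.
Take 2 servings of spinach: +1352.0 mg potassium for $1.90 (total $1.90, still need 1145.0 mg).
Take 2 servings of chickpeas: +750.0 mg potassium for $2.00 (total $3.90, still need 395.0 mg).
Take 1 serving of tempeh: +341.0 mg potassium for $0.95 (total $4.85, still need 54.0 mg).
Take 0.3121 servings of tofu: +54.0 mg potassium for $0.34 (total $5.19, still need 0.0 mg).
Filling from the cheapest source first is optimal under one linear minimum: $5.19.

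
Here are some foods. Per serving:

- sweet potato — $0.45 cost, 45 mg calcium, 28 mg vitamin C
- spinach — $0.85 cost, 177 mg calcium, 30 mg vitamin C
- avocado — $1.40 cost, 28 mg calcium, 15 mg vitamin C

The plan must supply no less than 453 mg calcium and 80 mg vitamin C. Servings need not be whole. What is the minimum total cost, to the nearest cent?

$2.21

sweet potato only: max(453/45, 80/28) = 10.07 servings → $4.53.
spinach only: max(453/177, 80/30) = 2.667 servings → $2.27.
avocado only: max(453/28, 80/15) = 16.18 servings → $22.65.
sweet potato + spinach with both tight: 0.1581 servings and 2.519 servings → $2.21.
sweet potato + avocado: the both-tight solution has a negative serving — not a feasible corner.
spinach + avocado with both tight: 2.51 servings and 0.314 servings → $2.57.
Cheapest feasible corner: $2.21.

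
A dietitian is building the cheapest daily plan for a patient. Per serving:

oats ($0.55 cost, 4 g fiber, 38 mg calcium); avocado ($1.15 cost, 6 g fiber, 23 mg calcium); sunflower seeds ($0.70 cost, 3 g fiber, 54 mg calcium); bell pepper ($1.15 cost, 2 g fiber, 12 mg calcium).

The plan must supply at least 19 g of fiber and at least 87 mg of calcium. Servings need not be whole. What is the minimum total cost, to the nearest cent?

$2.61

Two binding constraints pin down two serving amounts, so the optimal mix uses at most two foods. The candidates are each food alone (scaled to the tighter of fiber/calcium) and each pair with both constraints tight.
oats only: max(19/4, 87/38) = 4.75 servings → $2.61.
avocado only: max(19/6, 87/23) = 3.783 servings → $4.35.
sunflower seeds only: max(19/3, 87/54) = 6.333 servings → $4.43.
bell pepper only: max(19/2, 87/12) = 9.5 servings → $10.93.
oats + avocado with both tight: 0.625 servings and 2.75 servings → $3.51.
oats + sunflower seeds with both targets exact would need a negative amount; discard.
oats + bell pepper: intersection lies outside the first quadrant.
avocado + sunflower seeds with both tight: 3 servings and 0.3333 servings → $3.68.
avocado + bell pepper with both tight: 2.077 servings and 3.269 servings → $6.15.
sunflower seeds + bell pepper: the both-tight solution has a negative serving — not a feasible corner.
So the least-cost plan costs $2.61.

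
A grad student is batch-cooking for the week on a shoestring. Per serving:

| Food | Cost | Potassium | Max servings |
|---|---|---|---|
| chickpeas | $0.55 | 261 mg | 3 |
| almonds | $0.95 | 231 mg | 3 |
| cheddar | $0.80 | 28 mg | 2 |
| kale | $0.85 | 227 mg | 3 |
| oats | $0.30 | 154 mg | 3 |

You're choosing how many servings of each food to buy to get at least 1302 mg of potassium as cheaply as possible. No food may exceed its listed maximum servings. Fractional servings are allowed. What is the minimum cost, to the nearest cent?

Cost per mg of potassium: oats $0.0019, chickpeas $0.0021, kale $0.0037, almonds $0.0041, cheddar $0.0286.
Take 3 servings of oats: +462.0 mg potassium for $0.90 (total $0.90, still need 840.0 mg).
Take 3 servings of chickpeas: +783.0 mg potassium for $1.65 (total $2.55, still need 57.0 mg).
Take 0.2511 servings of kale: +57.0 mg potassium for $0.21 (total $2.76, still need 0.0 mg).
Greedy by cheapest-per-mg is optimal for a single linear constraint, so the minimum cost is $2.76.

$2.76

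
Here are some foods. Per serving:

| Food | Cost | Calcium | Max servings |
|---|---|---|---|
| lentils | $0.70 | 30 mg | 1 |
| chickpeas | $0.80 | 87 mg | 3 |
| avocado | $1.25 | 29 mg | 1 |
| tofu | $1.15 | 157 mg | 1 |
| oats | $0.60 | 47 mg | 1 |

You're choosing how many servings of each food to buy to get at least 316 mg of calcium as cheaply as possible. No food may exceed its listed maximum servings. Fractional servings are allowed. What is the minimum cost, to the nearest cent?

Cost per mg of calcium: tofu $0.0073, chickpeas $0.0092, oats $0.0128, lentils $0.0233, avocado $0.0431.
Take 1 serving of tofu: +157.0 mg calcium for $1.15 (total $1.15, still need 159.0 mg).
Take 1.828 servings of chickpeas: +159.0 mg calcium for $1.46 (total $2.61, still need 0.0 mg).
Filling from the cheapest source first is optimal under one linear minimum: $2.61.

$2.61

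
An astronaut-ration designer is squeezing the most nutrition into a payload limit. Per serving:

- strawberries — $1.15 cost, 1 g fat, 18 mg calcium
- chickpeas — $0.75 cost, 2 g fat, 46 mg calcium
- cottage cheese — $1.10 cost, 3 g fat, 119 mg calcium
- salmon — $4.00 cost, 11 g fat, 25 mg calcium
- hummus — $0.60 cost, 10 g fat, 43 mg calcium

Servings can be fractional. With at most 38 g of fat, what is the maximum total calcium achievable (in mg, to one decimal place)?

Calcium per g fat: cottage cheese 39.67, chickpeas 23, strawberries 18, hummus 4.3, salmon 2.273.
With no serving limits, spend the whole fat allowance on cottage cheese: 38 g / 3 g × 119 mg = 1507.3 mg.

1507.3 mg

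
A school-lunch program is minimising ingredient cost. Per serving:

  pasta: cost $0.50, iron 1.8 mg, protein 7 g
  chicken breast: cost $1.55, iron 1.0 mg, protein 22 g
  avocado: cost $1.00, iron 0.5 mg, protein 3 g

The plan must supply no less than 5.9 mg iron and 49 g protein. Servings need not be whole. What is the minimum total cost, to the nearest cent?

An LP optimum is at a vertex; with two nutrient constraints at most two foods are used. Check each candidate.
pasta only: max(5.9/1.8, 49/7) = 7 servings → $3.50.
chicken breast only: max(5.9/1.0, 49/22) = 5.9 servings → $9.14.
avocado only: max(5.9/0.5, 49/3) = 16.33 servings → $16.33.
pasta + chicken breast with both tight: 2.479 servings and 1.439 servings → $3.47.
pasta + avocado: intersection lies outside the first quadrant.
chicken breast + avocado with both tight: 0.85 servings and 10.1 servings → $11.42.
The minimum over all feasible corners is $3.47.

$3.47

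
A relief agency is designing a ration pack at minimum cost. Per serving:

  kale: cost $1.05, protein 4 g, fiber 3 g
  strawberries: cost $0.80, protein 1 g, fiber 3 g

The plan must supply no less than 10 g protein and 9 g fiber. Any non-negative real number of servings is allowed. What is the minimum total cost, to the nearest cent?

For a min-cost LP with two ≥-constraints, a basic feasible solution has at most two positive variables.
kale only: max(10/4, 9/3) = 3 servings → $3.15.
strawberries only: max(10/1, 9/3) = 10 servings → $8.00.
kale + strawberries with both tight: 2.333 servings and 0.6667 servings → $2.98.
Cheapest feasible corner: $2.98.

$2.98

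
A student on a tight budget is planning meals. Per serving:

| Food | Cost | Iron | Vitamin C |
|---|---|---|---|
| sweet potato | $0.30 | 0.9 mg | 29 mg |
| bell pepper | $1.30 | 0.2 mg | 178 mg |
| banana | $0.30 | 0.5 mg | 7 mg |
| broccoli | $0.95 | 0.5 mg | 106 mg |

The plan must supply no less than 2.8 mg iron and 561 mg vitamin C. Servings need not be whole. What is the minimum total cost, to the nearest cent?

For a min-cost LP with two ≥-constraints, a basic feasible solution has at most two positive variables.
sweet potato only: max(2.8/0.9, 561/29) = 19.34 servings → $5.80.
bell pepper only: max(2.8/0.2, 561/178) = 14 servings → $18.20.
banana only: max(2.8/0.5, 561/7) = 80.14 servings → $24.04.
broccoli only: max(2.8/0.5, 561/106) = 5.6 servings → $5.32.
sweet potato + bell pepper with both tight: 2.501 servings and 2.744 servings → $4.32.
sweet potato + banana: intersection lies outside the first quadrant.
sweet potato + broccoli with both tight: 0.2015 servings and 5.237 servings → $5.04.
bell pepper + banana with both tight: 2.978 servings and 4.409 servings → $5.19.
bell pepper + broccoli with both targets exact would need a negative amount; discard.
banana + broccoli with both tight: 0.3293 servings and 5.271 servings → $5.11.
The minimum over all feasible corners is $4.32.

$4.32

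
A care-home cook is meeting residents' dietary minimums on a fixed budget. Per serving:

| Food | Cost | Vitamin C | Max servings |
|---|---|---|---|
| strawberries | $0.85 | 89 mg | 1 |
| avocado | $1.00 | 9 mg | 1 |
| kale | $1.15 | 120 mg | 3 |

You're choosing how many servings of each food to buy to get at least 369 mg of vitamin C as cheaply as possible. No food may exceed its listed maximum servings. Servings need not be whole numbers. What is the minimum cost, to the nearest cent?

$3.53

Cost per mg of vitamin C: strawberries $0.0096, kale $0.0096, avocado $0.1111.
Take 1 serving of strawberries: +89.0 mg vitamin C for $0.85 (total $0.85, still need 280.0 mg).
Take 2.333 servings of kale: +280.0 mg vitamin C for $2.68 (total $3.53, still need 0.0 mg).
Filling from the cheapest source first is optimal under one linear minimum: $3.53.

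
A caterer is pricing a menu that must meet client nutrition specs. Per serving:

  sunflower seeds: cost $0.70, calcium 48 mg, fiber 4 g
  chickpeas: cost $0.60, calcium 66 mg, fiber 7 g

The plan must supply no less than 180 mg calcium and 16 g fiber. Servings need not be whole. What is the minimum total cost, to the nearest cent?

Check every corner: each single food scaled to meet both minima, and each pair solved so both constraints bind.
sunflower seeds only: max(180/48, 16/4) = 4 servings → $2.80.
chickpeas only: max(180/66, 16/7) = 2.727 servings → $1.64.
sunflower seeds + chickpeas with both tight: 2.833 servings and 0.6667 servings → $2.38.
Cheapest feasible corner: $1.64.

$1.64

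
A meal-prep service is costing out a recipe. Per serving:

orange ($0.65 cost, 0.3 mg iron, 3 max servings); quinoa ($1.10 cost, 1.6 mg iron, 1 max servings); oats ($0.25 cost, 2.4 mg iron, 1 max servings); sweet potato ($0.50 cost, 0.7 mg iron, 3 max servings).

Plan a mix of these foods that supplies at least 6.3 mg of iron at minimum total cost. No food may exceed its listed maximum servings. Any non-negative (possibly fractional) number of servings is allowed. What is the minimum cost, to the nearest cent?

Cost per mg of iron: oats $0.1042, quinoa $0.6875, sweet potato $0.7143, orange $2.1667.
Take 1 serving of oats: +2.4 mg iron for $0.25 (total $0.25, still need 3.9 mg).
Take 1 serving of quinoa: +1.6 mg iron for $1.10 (total $1.35, still need 2.3 mg).
Take 3 servings of sweet potato: +2.1 mg iron for $1.50 (total $2.85, still need 0.2 mg).
Take 0.6667 servings of orange: +0.2 mg iron for $0.43 (total $3.28, still need 0.0 mg).
Greedy by cheapest-per-mg is optimal for a single linear constraint, so the minimum cost is $3.28.

$3.28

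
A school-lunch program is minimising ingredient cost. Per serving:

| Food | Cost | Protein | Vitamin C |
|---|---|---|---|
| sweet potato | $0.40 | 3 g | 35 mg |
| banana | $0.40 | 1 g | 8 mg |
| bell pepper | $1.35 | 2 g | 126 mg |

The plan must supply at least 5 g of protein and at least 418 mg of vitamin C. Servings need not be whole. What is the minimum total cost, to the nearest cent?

Two binding constraints pin down two serving amounts, so the optimal mix uses at most two foods. The candidates are each food alone (scaled to the tighter of protein/vitamin C) and each pair with both constraints tight.
sweet potato only: max(5/3, 418/35) = 11.94 servings → $4.78.
banana only: max(5/1, 418/8) = 52.25 servings → $20.90.
bell pepper only: max(5/2, 418/126) = 3.317 servings → $4.48.
sweet potato + banana: the both-tight solution has a negative serving — not a feasible corner.
sweet potato + bell pepper: intersection lies outside the first quadrant.
banana + bell pepper: intersection lies outside the first quadrant.
The minimum over all feasible corners is $4.48.

$4.48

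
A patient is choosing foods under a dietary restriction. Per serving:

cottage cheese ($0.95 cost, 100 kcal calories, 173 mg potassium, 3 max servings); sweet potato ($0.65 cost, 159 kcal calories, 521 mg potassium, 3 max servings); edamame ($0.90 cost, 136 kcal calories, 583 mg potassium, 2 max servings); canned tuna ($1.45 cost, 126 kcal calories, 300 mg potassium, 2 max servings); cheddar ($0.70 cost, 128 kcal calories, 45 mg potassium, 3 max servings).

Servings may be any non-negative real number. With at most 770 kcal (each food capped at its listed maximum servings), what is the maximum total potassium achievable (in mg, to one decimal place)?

Potassium per kcal: edamame 4.287, sweet potato 3.277, canned tuna 2.381, cottage cheese 1.73, cheddar 0.3516.
Take 2 servings of edamame: uses 272 kcal, +1166.0 mg potassium (running total 1166.0 mg).
Take 3 servings of sweet potato: uses 477 kcal, +1563.0 mg potassium (running total 2729.0 mg).
Take 0.1667 servings of canned tuna: uses 21 kcal, +50.0 mg potassium (running total 2779.0 mg).
Filling greedily by potassium-per-kcal is optimal for one linear limit, giving 2779.0 mg.

2779.0 mg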